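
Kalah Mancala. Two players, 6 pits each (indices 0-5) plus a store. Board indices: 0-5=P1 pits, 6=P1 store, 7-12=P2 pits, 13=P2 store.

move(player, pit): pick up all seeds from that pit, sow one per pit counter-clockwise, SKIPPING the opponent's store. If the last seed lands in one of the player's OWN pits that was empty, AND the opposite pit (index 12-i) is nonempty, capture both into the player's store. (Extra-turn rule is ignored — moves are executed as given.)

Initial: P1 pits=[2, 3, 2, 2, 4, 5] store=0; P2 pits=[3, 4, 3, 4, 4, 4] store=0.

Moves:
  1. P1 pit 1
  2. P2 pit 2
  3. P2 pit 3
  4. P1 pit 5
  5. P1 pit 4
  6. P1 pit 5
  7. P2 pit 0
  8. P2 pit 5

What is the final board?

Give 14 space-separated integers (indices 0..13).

Answer: 4 2 4 4 1 1 3 0 7 3 2 7 0 2

Derivation:
Move 1: P1 pit1 -> P1=[2,0,3,3,5,5](0) P2=[3,4,3,4,4,4](0)
Move 2: P2 pit2 -> P1=[2,0,3,3,5,5](0) P2=[3,4,0,5,5,5](0)
Move 3: P2 pit3 -> P1=[3,1,3,3,5,5](0) P2=[3,4,0,0,6,6](1)
Move 4: P1 pit5 -> P1=[3,1,3,3,5,0](1) P2=[4,5,1,1,6,6](1)
Move 5: P1 pit4 -> P1=[3,1,3,3,0,1](2) P2=[5,6,2,1,6,6](1)
Move 6: P1 pit5 -> P1=[3,1,3,3,0,0](3) P2=[5,6,2,1,6,6](1)
Move 7: P2 pit0 -> P1=[3,1,3,3,0,0](3) P2=[0,7,3,2,7,7](1)
Move 8: P2 pit5 -> P1=[4,2,4,4,1,1](3) P2=[0,7,3,2,7,0](2)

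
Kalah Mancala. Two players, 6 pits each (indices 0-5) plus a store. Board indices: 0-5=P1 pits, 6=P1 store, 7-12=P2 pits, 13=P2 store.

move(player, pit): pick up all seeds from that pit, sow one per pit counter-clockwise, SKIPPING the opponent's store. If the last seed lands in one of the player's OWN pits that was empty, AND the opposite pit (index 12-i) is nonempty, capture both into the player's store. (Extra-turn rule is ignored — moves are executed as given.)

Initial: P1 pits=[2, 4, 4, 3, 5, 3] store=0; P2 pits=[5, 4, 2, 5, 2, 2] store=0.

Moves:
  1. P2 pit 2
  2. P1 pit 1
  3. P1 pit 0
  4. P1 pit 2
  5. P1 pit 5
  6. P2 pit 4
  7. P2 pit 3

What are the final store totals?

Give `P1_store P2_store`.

Move 1: P2 pit2 -> P1=[2,4,4,3,5,3](0) P2=[5,4,0,6,3,2](0)
Move 2: P1 pit1 -> P1=[2,0,5,4,6,4](0) P2=[5,4,0,6,3,2](0)
Move 3: P1 pit0 -> P1=[0,1,6,4,6,4](0) P2=[5,4,0,6,3,2](0)
Move 4: P1 pit2 -> P1=[0,1,0,5,7,5](1) P2=[6,5,0,6,3,2](0)
Move 5: P1 pit5 -> P1=[0,1,0,5,7,0](2) P2=[7,6,1,7,3,2](0)
Move 6: P2 pit4 -> P1=[1,1,0,5,7,0](2) P2=[7,6,1,7,0,3](1)
Move 7: P2 pit3 -> P1=[2,2,1,6,7,0](2) P2=[7,6,1,0,1,4](2)

Answer: 2 2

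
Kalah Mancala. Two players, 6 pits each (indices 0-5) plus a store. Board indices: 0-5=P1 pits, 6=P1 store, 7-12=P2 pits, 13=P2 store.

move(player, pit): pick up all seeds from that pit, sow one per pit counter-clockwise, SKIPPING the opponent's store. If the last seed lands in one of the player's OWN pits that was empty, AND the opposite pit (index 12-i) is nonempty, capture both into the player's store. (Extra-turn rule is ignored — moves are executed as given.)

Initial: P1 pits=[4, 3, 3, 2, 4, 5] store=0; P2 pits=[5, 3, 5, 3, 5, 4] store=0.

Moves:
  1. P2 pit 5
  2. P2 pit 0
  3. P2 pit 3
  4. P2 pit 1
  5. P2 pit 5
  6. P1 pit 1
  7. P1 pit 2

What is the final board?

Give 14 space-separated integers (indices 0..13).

Answer: 2 0 0 4 6 7 1 1 0 7 1 8 0 9

Derivation:
Move 1: P2 pit5 -> P1=[5,4,4,2,4,5](0) P2=[5,3,5,3,5,0](1)
Move 2: P2 pit0 -> P1=[0,4,4,2,4,5](0) P2=[0,4,6,4,6,0](7)
Move 3: P2 pit3 -> P1=[1,4,4,2,4,5](0) P2=[0,4,6,0,7,1](8)
Move 4: P2 pit1 -> P1=[1,4,4,2,4,5](0) P2=[0,0,7,1,8,2](8)
Move 5: P2 pit5 -> P1=[2,4,4,2,4,5](0) P2=[0,0,7,1,8,0](9)
Move 6: P1 pit1 -> P1=[2,0,5,3,5,6](0) P2=[0,0,7,1,8,0](9)
Move 7: P1 pit2 -> P1=[2,0,0,4,6,7](1) P2=[1,0,7,1,8,0](9)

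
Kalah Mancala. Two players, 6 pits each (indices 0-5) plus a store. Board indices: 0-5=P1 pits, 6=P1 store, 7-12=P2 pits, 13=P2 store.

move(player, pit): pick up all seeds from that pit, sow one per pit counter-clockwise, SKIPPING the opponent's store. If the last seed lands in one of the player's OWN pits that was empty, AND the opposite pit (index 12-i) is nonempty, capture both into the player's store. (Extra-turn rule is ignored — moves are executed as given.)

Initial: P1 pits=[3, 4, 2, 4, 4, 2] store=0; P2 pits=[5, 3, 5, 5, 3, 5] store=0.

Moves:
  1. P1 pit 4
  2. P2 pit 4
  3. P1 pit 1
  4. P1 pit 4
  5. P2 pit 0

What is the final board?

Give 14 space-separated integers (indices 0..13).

Move 1: P1 pit4 -> P1=[3,4,2,4,0,3](1) P2=[6,4,5,5,3,5](0)
Move 2: P2 pit4 -> P1=[4,4,2,4,0,3](1) P2=[6,4,5,5,0,6](1)
Move 3: P1 pit1 -> P1=[4,0,3,5,1,4](1) P2=[6,4,5,5,0,6](1)
Move 4: P1 pit4 -> P1=[4,0,3,5,0,5](1) P2=[6,4,5,5,0,6](1)
Move 5: P2 pit0 -> P1=[4,0,3,5,0,5](1) P2=[0,5,6,6,1,7](2)

Answer: 4 0 3 5 0 5 1 0 5 6 6 1 7 2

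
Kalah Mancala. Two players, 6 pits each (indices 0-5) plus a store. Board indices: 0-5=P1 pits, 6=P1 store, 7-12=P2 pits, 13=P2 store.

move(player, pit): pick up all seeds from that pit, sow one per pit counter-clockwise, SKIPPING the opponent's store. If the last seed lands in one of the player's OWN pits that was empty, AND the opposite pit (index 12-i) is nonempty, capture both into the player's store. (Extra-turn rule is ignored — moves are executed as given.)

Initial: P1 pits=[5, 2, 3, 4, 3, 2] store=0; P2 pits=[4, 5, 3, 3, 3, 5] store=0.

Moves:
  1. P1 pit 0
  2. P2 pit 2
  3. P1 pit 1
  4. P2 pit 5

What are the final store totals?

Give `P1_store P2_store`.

Answer: 0 1

Derivation:
Move 1: P1 pit0 -> P1=[0,3,4,5,4,3](0) P2=[4,5,3,3,3,5](0)
Move 2: P2 pit2 -> P1=[0,3,4,5,4,3](0) P2=[4,5,0,4,4,6](0)
Move 3: P1 pit1 -> P1=[0,0,5,6,5,3](0) P2=[4,5,0,4,4,6](0)
Move 4: P2 pit5 -> P1=[1,1,6,7,6,3](0) P2=[4,5,0,4,4,0](1)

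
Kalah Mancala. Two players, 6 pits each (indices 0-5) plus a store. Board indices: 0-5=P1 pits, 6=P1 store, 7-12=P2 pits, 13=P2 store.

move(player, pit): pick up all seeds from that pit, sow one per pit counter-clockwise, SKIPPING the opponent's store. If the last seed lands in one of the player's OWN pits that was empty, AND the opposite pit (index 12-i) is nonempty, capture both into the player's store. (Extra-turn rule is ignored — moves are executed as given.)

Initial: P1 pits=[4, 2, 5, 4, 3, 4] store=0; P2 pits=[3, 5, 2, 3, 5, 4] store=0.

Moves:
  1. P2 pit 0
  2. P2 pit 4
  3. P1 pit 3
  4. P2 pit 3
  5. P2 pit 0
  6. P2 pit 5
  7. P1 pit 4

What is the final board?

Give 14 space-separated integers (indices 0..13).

Answer: 7 4 7 1 0 6 2 1 8 4 0 1 0 3

Derivation:
Move 1: P2 pit0 -> P1=[4,2,5,4,3,4](0) P2=[0,6,3,4,5,4](0)
Move 2: P2 pit4 -> P1=[5,3,6,4,3,4](0) P2=[0,6,3,4,0,5](1)
Move 3: P1 pit3 -> P1=[5,3,6,0,4,5](1) P2=[1,6,3,4,0,5](1)
Move 4: P2 pit3 -> P1=[6,3,6,0,4,5](1) P2=[1,6,3,0,1,6](2)
Move 5: P2 pit0 -> P1=[6,3,6,0,4,5](1) P2=[0,7,3,0,1,6](2)
Move 6: P2 pit5 -> P1=[7,4,7,1,5,5](1) P2=[0,7,3,0,1,0](3)
Move 7: P1 pit4 -> P1=[7,4,7,1,0,6](2) P2=[1,8,4,0,1,0](3)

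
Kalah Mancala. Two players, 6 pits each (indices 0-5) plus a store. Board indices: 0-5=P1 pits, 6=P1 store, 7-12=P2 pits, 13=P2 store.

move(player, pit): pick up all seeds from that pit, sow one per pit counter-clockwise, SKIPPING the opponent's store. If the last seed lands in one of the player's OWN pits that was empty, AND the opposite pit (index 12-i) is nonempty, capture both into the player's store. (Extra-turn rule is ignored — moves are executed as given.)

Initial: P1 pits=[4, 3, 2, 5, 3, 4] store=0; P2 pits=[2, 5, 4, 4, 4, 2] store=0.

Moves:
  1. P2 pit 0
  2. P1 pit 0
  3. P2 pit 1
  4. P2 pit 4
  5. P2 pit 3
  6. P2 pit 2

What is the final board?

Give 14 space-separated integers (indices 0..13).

Move 1: P2 pit0 -> P1=[4,3,2,5,3,4](0) P2=[0,6,5,4,4,2](0)
Move 2: P1 pit0 -> P1=[0,4,3,6,4,4](0) P2=[0,6,5,4,4,2](0)
Move 3: P2 pit1 -> P1=[1,4,3,6,4,4](0) P2=[0,0,6,5,5,3](1)
Move 4: P2 pit4 -> P1=[2,5,4,6,4,4](0) P2=[0,0,6,5,0,4](2)
Move 5: P2 pit3 -> P1=[3,6,4,6,4,4](0) P2=[0,0,6,0,1,5](3)
Move 6: P2 pit2 -> P1=[4,7,4,6,4,4](0) P2=[0,0,0,1,2,6](4)

Answer: 4 7 4 6 4 4 0 0 0 0 1 2 6 4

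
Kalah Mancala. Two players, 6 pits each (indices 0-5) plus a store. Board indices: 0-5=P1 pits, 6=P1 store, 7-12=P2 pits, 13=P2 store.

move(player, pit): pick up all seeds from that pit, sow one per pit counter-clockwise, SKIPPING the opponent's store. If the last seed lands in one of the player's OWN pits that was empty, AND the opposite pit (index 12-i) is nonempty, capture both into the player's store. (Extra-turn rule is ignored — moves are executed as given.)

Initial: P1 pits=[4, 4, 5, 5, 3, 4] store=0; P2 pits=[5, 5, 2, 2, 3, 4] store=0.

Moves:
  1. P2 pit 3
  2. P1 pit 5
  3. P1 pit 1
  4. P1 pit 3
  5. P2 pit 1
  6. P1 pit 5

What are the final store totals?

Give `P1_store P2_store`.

Move 1: P2 pit3 -> P1=[4,4,5,5,3,4](0) P2=[5,5,2,0,4,5](0)
Move 2: P1 pit5 -> P1=[4,4,5,5,3,0](1) P2=[6,6,3,0,4,5](0)
Move 3: P1 pit1 -> P1=[4,0,6,6,4,0](8) P2=[0,6,3,0,4,5](0)
Move 4: P1 pit3 -> P1=[4,0,6,0,5,1](9) P2=[1,7,4,0,4,5](0)
Move 5: P2 pit1 -> P1=[5,1,6,0,5,1](9) P2=[1,0,5,1,5,6](1)
Move 6: P1 pit5 -> P1=[5,1,6,0,5,0](10) P2=[1,0,5,1,5,6](1)

Answer: 10 1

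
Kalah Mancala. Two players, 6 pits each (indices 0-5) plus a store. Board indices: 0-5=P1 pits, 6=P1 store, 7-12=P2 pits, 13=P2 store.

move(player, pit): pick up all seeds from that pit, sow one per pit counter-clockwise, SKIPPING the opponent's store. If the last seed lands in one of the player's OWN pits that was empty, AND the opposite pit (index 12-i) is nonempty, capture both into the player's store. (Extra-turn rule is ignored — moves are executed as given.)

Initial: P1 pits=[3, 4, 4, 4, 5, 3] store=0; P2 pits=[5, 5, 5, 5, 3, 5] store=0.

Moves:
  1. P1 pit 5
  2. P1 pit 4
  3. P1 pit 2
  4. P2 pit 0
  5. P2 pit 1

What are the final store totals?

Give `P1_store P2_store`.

Answer: 3 2

Derivation:
Move 1: P1 pit5 -> P1=[3,4,4,4,5,0](1) P2=[6,6,5,5,3,5](0)
Move 2: P1 pit4 -> P1=[3,4,4,4,0,1](2) P2=[7,7,6,5,3,5](0)
Move 3: P1 pit2 -> P1=[3,4,0,5,1,2](3) P2=[7,7,6,5,3,5](0)
Move 4: P2 pit0 -> P1=[4,4,0,5,1,2](3) P2=[0,8,7,6,4,6](1)
Move 5: P2 pit1 -> P1=[5,5,1,5,1,2](3) P2=[0,0,8,7,5,7](2)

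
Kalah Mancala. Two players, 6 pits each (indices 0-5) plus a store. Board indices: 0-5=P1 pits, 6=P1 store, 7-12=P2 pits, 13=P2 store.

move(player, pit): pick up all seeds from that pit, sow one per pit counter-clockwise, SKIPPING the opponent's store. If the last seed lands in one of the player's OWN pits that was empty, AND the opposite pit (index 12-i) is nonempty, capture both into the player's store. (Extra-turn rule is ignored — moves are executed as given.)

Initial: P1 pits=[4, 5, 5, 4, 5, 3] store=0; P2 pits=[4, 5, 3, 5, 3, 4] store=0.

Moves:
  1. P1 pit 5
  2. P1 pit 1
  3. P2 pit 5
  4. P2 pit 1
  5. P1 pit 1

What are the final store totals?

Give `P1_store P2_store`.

Move 1: P1 pit5 -> P1=[4,5,5,4,5,0](1) P2=[5,6,3,5,3,4](0)
Move 2: P1 pit1 -> P1=[4,0,6,5,6,1](2) P2=[5,6,3,5,3,4](0)
Move 3: P2 pit5 -> P1=[5,1,7,5,6,1](2) P2=[5,6,3,5,3,0](1)
Move 4: P2 pit1 -> P1=[6,1,7,5,6,1](2) P2=[5,0,4,6,4,1](2)
Move 5: P1 pit1 -> P1=[6,0,8,5,6,1](2) P2=[5,0,4,6,4,1](2)

Answer: 2 2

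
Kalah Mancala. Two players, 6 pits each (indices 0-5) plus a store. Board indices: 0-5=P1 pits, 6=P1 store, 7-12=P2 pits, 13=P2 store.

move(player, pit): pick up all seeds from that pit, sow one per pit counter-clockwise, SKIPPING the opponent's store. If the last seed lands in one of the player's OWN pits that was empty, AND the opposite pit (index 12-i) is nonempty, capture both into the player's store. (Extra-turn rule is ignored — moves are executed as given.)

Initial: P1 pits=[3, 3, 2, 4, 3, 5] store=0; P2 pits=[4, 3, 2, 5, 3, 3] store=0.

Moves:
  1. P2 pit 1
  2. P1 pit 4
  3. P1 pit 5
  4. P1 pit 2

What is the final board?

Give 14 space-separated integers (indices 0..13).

Answer: 3 3 0 5 0 0 4 6 0 4 7 5 3 0

Derivation:
Move 1: P2 pit1 -> P1=[3,3,2,4,3,5](0) P2=[4,0,3,6,4,3](0)
Move 2: P1 pit4 -> P1=[3,3,2,4,0,6](1) P2=[5,0,3,6,4,3](0)
Move 3: P1 pit5 -> P1=[3,3,2,4,0,0](2) P2=[6,1,4,7,5,3](0)
Move 4: P1 pit2 -> P1=[3,3,0,5,0,0](4) P2=[6,0,4,7,5,3](0)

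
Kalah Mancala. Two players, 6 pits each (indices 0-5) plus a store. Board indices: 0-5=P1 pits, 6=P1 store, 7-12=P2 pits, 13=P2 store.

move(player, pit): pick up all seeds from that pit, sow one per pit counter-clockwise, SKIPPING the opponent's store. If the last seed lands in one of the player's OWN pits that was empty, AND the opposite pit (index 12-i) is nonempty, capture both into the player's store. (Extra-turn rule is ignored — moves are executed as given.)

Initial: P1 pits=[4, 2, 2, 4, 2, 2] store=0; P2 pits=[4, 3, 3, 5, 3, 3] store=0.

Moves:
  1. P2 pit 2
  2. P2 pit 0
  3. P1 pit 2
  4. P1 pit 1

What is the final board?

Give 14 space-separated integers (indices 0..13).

Move 1: P2 pit2 -> P1=[4,2,2,4,2,2](0) P2=[4,3,0,6,4,4](0)
Move 2: P2 pit0 -> P1=[4,2,2,4,2,2](0) P2=[0,4,1,7,5,4](0)
Move 3: P1 pit2 -> P1=[4,2,0,5,3,2](0) P2=[0,4,1,7,5,4](0)
Move 4: P1 pit1 -> P1=[4,0,1,6,3,2](0) P2=[0,4,1,7,5,4](0)

Answer: 4 0 1 6 3 2 0 0 4 1 7 5 4 0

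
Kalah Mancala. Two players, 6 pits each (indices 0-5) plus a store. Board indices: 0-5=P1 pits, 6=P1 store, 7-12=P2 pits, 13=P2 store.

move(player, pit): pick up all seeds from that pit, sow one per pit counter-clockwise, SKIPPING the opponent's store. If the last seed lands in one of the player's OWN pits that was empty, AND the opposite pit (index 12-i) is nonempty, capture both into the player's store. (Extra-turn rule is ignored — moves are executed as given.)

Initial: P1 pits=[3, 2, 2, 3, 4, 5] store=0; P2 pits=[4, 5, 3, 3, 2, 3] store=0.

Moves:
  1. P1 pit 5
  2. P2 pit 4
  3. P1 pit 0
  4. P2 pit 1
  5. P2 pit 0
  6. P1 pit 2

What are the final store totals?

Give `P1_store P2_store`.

Answer: 1 2

Derivation:
Move 1: P1 pit5 -> P1=[3,2,2,3,4,0](1) P2=[5,6,4,4,2,3](0)
Move 2: P2 pit4 -> P1=[3,2,2,3,4,0](1) P2=[5,6,4,4,0,4](1)
Move 3: P1 pit0 -> P1=[0,3,3,4,4,0](1) P2=[5,6,4,4,0,4](1)
Move 4: P2 pit1 -> P1=[1,3,3,4,4,0](1) P2=[5,0,5,5,1,5](2)
Move 5: P2 pit0 -> P1=[1,3,3,4,4,0](1) P2=[0,1,6,6,2,6](2)
Move 6: P1 pit2 -> P1=[1,3,0,5,5,1](1) P2=[0,1,6,6,2,6](2)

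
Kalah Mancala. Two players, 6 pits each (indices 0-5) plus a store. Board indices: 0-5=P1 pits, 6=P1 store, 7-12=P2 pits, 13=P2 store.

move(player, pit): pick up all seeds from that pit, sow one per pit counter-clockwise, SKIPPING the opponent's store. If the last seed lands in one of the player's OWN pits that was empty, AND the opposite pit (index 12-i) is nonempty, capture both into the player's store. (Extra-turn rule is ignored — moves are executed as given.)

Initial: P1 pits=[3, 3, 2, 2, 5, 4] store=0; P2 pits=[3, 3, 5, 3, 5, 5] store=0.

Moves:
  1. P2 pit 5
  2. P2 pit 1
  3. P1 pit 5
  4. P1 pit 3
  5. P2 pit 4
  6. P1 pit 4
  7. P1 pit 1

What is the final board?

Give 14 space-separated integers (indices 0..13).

Answer: 5 0 5 2 1 3 4 5 2 8 5 0 1 2

Derivation:
Move 1: P2 pit5 -> P1=[4,4,3,3,5,4](0) P2=[3,3,5,3,5,0](1)
Move 2: P2 pit1 -> P1=[4,4,3,3,5,4](0) P2=[3,0,6,4,6,0](1)
Move 3: P1 pit5 -> P1=[4,4,3,3,5,0](1) P2=[4,1,7,4,6,0](1)
Move 4: P1 pit3 -> P1=[4,4,3,0,6,1](2) P2=[4,1,7,4,6,0](1)
Move 5: P2 pit4 -> P1=[5,5,4,1,6,1](2) P2=[4,1,7,4,0,1](2)
Move 6: P1 pit4 -> P1=[5,5,4,1,0,2](3) P2=[5,2,8,5,0,1](2)
Move 7: P1 pit1 -> P1=[5,0,5,2,1,3](4) P2=[5,2,8,5,0,1](2)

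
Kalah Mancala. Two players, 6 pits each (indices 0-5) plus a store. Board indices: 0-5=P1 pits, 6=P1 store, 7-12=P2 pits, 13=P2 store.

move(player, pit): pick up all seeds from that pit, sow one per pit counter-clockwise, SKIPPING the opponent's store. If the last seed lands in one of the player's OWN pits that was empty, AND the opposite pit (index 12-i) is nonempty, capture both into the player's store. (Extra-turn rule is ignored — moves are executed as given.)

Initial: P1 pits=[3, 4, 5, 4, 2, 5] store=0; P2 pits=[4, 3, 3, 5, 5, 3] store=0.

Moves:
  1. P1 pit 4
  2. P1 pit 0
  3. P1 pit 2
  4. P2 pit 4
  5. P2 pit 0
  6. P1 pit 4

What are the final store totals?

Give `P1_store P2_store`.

Answer: 2 1

Derivation:
Move 1: P1 pit4 -> P1=[3,4,5,4,0,6](1) P2=[4,3,3,5,5,3](0)
Move 2: P1 pit0 -> P1=[0,5,6,5,0,6](1) P2=[4,3,3,5,5,3](0)
Move 3: P1 pit2 -> P1=[0,5,0,6,1,7](2) P2=[5,4,3,5,5,3](0)
Move 4: P2 pit4 -> P1=[1,6,1,6,1,7](2) P2=[5,4,3,5,0,4](1)
Move 5: P2 pit0 -> P1=[1,6,1,6,1,7](2) P2=[0,5,4,6,1,5](1)
Move 6: P1 pit4 -> P1=[1,6,1,6,0,8](2) P2=[0,5,4,6,1,5](1)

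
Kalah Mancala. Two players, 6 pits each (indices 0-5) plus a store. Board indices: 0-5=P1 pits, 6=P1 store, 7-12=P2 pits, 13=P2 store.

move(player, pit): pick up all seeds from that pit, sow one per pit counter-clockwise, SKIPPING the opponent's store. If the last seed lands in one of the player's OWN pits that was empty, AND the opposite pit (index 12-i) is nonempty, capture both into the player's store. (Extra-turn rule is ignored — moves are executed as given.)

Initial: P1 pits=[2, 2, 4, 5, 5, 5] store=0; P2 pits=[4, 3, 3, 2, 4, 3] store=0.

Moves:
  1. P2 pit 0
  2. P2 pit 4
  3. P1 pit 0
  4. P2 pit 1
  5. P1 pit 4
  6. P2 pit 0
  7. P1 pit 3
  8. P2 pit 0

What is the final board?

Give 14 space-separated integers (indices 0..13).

Move 1: P2 pit0 -> P1=[2,2,4,5,5,5](0) P2=[0,4,4,3,5,3](0)
Move 2: P2 pit4 -> P1=[3,3,5,5,5,5](0) P2=[0,4,4,3,0,4](1)
Move 3: P1 pit0 -> P1=[0,4,6,6,5,5](0) P2=[0,4,4,3,0,4](1)
Move 4: P2 pit1 -> P1=[0,4,6,6,5,5](0) P2=[0,0,5,4,1,5](1)
Move 5: P1 pit4 -> P1=[0,4,6,6,0,6](1) P2=[1,1,6,4,1,5](1)
Move 6: P2 pit0 -> P1=[0,4,6,6,0,6](1) P2=[0,2,6,4,1,5](1)
Move 7: P1 pit3 -> P1=[0,4,6,0,1,7](2) P2=[1,3,7,4,1,5](1)
Move 8: P2 pit0 -> P1=[0,4,6,0,1,7](2) P2=[0,4,7,4,1,5](1)

Answer: 0 4 6 0 1 7 2 0 4 7 4 1 5 1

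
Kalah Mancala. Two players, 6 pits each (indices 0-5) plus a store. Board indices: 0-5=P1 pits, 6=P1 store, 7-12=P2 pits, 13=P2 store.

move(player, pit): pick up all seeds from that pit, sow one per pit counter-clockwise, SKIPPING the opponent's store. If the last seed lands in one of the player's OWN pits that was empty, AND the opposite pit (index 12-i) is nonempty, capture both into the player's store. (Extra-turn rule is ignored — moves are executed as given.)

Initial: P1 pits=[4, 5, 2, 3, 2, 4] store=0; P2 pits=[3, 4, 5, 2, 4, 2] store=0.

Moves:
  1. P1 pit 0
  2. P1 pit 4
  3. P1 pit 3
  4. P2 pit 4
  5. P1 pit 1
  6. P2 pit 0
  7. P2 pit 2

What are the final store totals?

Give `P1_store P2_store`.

Move 1: P1 pit0 -> P1=[0,6,3,4,3,4](0) P2=[3,4,5,2,4,2](0)
Move 2: P1 pit4 -> P1=[0,6,3,4,0,5](1) P2=[4,4,5,2,4,2](0)
Move 3: P1 pit3 -> P1=[0,6,3,0,1,6](2) P2=[5,4,5,2,4,2](0)
Move 4: P2 pit4 -> P1=[1,7,3,0,1,6](2) P2=[5,4,5,2,0,3](1)
Move 5: P1 pit1 -> P1=[1,0,4,1,2,7](3) P2=[6,5,5,2,0,3](1)
Move 6: P2 pit0 -> P1=[1,0,4,1,2,7](3) P2=[0,6,6,3,1,4](2)
Move 7: P2 pit2 -> P1=[2,1,4,1,2,7](3) P2=[0,6,0,4,2,5](3)

Answer: 3 3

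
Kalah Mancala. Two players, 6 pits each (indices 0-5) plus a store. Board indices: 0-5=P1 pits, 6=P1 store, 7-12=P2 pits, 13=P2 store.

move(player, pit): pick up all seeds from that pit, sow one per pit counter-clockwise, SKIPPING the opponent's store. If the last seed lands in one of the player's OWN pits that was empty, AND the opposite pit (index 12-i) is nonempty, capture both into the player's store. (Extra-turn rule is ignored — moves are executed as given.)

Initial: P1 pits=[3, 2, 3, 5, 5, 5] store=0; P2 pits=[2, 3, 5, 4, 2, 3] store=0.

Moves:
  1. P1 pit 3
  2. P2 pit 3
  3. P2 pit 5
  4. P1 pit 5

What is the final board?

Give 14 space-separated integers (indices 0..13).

Answer: 5 3 4 0 6 0 2 4 5 6 1 4 0 2

Derivation:
Move 1: P1 pit3 -> P1=[3,2,3,0,6,6](1) P2=[3,4,5,4,2,3](0)
Move 2: P2 pit3 -> P1=[4,2,3,0,6,6](1) P2=[3,4,5,0,3,4](1)
Move 3: P2 pit5 -> P1=[5,3,4,0,6,6](1) P2=[3,4,5,0,3,0](2)
Move 4: P1 pit5 -> P1=[5,3,4,0,6,0](2) P2=[4,5,6,1,4,0](2)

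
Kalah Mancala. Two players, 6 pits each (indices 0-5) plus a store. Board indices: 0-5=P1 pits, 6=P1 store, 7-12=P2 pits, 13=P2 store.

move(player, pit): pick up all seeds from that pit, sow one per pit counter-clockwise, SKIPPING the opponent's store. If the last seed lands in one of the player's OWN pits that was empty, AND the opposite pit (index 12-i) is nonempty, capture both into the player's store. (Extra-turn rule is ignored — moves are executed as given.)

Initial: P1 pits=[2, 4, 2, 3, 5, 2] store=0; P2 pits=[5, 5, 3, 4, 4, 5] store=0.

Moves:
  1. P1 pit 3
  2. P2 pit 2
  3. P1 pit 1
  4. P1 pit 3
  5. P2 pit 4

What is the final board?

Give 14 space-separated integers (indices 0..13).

Answer: 3 1 4 0 8 4 1 5 5 0 5 0 7 1

Derivation:
Move 1: P1 pit3 -> P1=[2,4,2,0,6,3](1) P2=[5,5,3,4,4,5](0)
Move 2: P2 pit2 -> P1=[2,4,2,0,6,3](1) P2=[5,5,0,5,5,6](0)
Move 3: P1 pit1 -> P1=[2,0,3,1,7,4](1) P2=[5,5,0,5,5,6](0)
Move 4: P1 pit3 -> P1=[2,0,3,0,8,4](1) P2=[5,5,0,5,5,6](0)
Move 5: P2 pit4 -> P1=[3,1,4,0,8,4](1) P2=[5,5,0,5,0,7](1)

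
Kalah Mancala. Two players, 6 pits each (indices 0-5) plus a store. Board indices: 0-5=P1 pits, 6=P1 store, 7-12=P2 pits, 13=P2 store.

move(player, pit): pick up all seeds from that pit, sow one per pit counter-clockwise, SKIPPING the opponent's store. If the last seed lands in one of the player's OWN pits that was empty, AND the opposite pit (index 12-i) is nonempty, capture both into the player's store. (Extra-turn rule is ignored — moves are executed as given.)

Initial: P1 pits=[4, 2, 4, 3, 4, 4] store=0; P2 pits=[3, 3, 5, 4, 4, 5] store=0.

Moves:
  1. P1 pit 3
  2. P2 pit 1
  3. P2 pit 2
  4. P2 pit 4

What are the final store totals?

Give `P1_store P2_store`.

Answer: 1 2

Derivation:
Move 1: P1 pit3 -> P1=[4,2,4,0,5,5](1) P2=[3,3,5,4,4,5](0)
Move 2: P2 pit1 -> P1=[4,2,4,0,5,5](1) P2=[3,0,6,5,5,5](0)
Move 3: P2 pit2 -> P1=[5,3,4,0,5,5](1) P2=[3,0,0,6,6,6](1)
Move 4: P2 pit4 -> P1=[6,4,5,1,5,5](1) P2=[3,0,0,6,0,7](2)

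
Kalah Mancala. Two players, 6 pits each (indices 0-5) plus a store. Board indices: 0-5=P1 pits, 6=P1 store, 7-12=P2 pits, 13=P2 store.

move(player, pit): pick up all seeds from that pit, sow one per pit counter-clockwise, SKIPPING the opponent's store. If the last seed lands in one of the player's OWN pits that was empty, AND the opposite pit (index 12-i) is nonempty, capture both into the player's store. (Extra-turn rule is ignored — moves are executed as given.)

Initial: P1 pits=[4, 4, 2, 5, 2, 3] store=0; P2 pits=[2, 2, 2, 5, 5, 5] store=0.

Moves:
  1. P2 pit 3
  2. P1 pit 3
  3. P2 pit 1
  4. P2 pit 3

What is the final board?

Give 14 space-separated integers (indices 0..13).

Move 1: P2 pit3 -> P1=[5,5,2,5,2,3](0) P2=[2,2,2,0,6,6](1)
Move 2: P1 pit3 -> P1=[5,5,2,0,3,4](1) P2=[3,3,2,0,6,6](1)
Move 3: P2 pit1 -> P1=[5,5,2,0,3,4](1) P2=[3,0,3,1,7,6](1)
Move 4: P2 pit3 -> P1=[5,5,2,0,3,4](1) P2=[3,0,3,0,8,6](1)

Answer: 5 5 2 0 3 4 1 3 0 3 0 8 6 1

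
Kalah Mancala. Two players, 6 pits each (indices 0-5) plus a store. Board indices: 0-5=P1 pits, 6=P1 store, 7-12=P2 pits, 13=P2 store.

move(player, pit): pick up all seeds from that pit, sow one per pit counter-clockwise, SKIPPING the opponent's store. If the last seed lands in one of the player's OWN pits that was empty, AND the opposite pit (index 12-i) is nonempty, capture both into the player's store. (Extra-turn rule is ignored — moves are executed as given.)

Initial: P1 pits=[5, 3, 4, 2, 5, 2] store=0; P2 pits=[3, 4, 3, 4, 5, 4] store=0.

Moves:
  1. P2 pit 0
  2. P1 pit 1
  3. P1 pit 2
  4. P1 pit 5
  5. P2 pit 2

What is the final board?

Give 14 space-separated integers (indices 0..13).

Answer: 5 0 0 4 7 0 2 2 6 0 6 6 5 1

Derivation:
Move 1: P2 pit0 -> P1=[5,3,4,2,5,2](0) P2=[0,5,4,5,5,4](0)
Move 2: P1 pit1 -> P1=[5,0,5,3,6,2](0) P2=[0,5,4,5,5,4](0)
Move 3: P1 pit2 -> P1=[5,0,0,4,7,3](1) P2=[1,5,4,5,5,4](0)
Move 4: P1 pit5 -> P1=[5,0,0,4,7,0](2) P2=[2,6,4,5,5,4](0)
Move 5: P2 pit2 -> P1=[5,0,0,4,7,0](2) P2=[2,6,0,6,6,5](1)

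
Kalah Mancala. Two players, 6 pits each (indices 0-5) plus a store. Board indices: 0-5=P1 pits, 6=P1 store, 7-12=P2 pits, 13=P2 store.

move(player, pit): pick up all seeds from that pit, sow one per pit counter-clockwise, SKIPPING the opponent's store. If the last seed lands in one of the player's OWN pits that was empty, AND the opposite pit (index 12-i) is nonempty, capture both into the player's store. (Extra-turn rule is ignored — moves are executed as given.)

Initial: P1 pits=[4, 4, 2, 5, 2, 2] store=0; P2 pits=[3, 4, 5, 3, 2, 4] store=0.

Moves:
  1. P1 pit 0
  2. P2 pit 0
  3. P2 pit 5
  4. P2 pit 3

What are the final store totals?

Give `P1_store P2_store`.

Move 1: P1 pit0 -> P1=[0,5,3,6,3,2](0) P2=[3,4,5,3,2,4](0)
Move 2: P2 pit0 -> P1=[0,5,3,6,3,2](0) P2=[0,5,6,4,2,4](0)
Move 3: P2 pit5 -> P1=[1,6,4,6,3,2](0) P2=[0,5,6,4,2,0](1)
Move 4: P2 pit3 -> P1=[2,6,4,6,3,2](0) P2=[0,5,6,0,3,1](2)

Answer: 0 2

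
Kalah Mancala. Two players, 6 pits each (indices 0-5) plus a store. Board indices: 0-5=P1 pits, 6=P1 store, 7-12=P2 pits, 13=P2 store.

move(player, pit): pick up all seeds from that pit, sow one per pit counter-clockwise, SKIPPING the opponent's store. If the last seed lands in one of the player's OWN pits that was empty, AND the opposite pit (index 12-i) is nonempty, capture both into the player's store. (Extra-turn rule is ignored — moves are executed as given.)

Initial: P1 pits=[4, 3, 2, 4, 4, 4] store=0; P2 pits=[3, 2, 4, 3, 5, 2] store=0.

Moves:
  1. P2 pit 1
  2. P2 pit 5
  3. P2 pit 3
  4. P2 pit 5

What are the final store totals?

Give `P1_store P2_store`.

Move 1: P2 pit1 -> P1=[4,3,2,4,4,4](0) P2=[3,0,5,4,5,2](0)
Move 2: P2 pit5 -> P1=[5,3,2,4,4,4](0) P2=[3,0,5,4,5,0](1)
Move 3: P2 pit3 -> P1=[6,3,2,4,4,4](0) P2=[3,0,5,0,6,1](2)
Move 4: P2 pit5 -> P1=[6,3,2,4,4,4](0) P2=[3,0,5,0,6,0](3)

Answer: 0 3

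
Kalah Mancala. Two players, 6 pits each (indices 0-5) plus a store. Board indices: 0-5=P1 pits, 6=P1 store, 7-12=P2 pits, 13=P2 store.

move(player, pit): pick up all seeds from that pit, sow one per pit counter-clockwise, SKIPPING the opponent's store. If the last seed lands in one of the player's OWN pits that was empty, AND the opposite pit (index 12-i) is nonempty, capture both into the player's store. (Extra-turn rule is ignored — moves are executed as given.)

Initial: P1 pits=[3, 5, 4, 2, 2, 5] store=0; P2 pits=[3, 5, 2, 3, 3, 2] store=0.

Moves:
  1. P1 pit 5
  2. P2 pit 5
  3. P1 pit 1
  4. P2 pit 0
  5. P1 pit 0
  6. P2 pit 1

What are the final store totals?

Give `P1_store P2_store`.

Move 1: P1 pit5 -> P1=[3,5,4,2,2,0](1) P2=[4,6,3,4,3,2](0)
Move 2: P2 pit5 -> P1=[4,5,4,2,2,0](1) P2=[4,6,3,4,3,0](1)
Move 3: P1 pit1 -> P1=[4,0,5,3,3,1](2) P2=[4,6,3,4,3,0](1)
Move 4: P2 pit0 -> P1=[4,0,5,3,3,1](2) P2=[0,7,4,5,4,0](1)
Move 5: P1 pit0 -> P1=[0,1,6,4,4,1](2) P2=[0,7,4,5,4,0](1)
Move 6: P2 pit1 -> P1=[1,2,6,4,4,1](2) P2=[0,0,5,6,5,1](2)

Answer: 2 2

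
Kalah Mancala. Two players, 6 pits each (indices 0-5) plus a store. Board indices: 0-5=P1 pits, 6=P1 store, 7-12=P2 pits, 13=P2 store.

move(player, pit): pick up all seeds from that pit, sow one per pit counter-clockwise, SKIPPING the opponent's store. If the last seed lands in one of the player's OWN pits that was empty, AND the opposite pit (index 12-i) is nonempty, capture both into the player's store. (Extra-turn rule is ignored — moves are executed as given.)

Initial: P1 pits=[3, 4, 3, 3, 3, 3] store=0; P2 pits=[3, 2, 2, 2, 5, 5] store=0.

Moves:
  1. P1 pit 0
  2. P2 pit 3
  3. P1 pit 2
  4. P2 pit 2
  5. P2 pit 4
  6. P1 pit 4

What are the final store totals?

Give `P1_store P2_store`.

Move 1: P1 pit0 -> P1=[0,5,4,4,3,3](0) P2=[3,2,2,2,5,5](0)
Move 2: P2 pit3 -> P1=[0,5,4,4,3,3](0) P2=[3,2,2,0,6,6](0)
Move 3: P1 pit2 -> P1=[0,5,0,5,4,4](1) P2=[3,2,2,0,6,6](0)
Move 4: P2 pit2 -> P1=[0,5,0,5,4,4](1) P2=[3,2,0,1,7,6](0)
Move 5: P2 pit4 -> P1=[1,6,1,6,5,4](1) P2=[3,2,0,1,0,7](1)
Move 6: P1 pit4 -> P1=[1,6,1,6,0,5](2) P2=[4,3,1,1,0,7](1)

Answer: 2 1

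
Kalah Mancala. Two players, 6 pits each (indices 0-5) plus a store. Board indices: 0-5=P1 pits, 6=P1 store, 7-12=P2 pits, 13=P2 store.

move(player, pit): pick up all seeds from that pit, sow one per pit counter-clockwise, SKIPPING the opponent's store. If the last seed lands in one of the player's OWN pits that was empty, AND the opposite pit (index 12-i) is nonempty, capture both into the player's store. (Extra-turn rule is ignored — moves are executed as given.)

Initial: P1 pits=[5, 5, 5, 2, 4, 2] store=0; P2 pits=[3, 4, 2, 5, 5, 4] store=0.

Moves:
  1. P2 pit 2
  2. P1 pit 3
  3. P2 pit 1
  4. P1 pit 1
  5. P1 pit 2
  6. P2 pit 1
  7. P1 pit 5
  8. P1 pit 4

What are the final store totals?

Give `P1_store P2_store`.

Move 1: P2 pit2 -> P1=[5,5,5,2,4,2](0) P2=[3,4,0,6,6,4](0)
Move 2: P1 pit3 -> P1=[5,5,5,0,5,3](0) P2=[3,4,0,6,6,4](0)
Move 3: P2 pit1 -> P1=[5,5,5,0,5,3](0) P2=[3,0,1,7,7,5](0)
Move 4: P1 pit1 -> P1=[5,0,6,1,6,4](1) P2=[3,0,1,7,7,5](0)
Move 5: P1 pit2 -> P1=[5,0,0,2,7,5](2) P2=[4,1,1,7,7,5](0)
Move 6: P2 pit1 -> P1=[5,0,0,2,7,5](2) P2=[4,0,2,7,7,5](0)
Move 7: P1 pit5 -> P1=[5,0,0,2,7,0](3) P2=[5,1,3,8,7,5](0)
Move 8: P1 pit4 -> P1=[5,0,0,2,0,1](4) P2=[6,2,4,9,8,5](0)

Answer: 4 0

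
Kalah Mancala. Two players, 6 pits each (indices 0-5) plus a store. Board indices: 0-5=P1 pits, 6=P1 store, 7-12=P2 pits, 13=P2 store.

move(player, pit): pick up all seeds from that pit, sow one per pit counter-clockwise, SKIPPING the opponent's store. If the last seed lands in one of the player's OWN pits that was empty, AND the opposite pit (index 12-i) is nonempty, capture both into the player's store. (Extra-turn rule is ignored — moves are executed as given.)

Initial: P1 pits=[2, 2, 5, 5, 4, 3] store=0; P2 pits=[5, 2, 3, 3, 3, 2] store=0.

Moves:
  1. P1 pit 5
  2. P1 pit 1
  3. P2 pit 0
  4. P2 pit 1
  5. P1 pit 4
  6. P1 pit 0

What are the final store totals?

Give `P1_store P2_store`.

Answer: 2 1

Derivation:
Move 1: P1 pit5 -> P1=[2,2,5,5,4,0](1) P2=[6,3,3,3,3,2](0)
Move 2: P1 pit1 -> P1=[2,0,6,6,4,0](1) P2=[6,3,3,3,3,2](0)
Move 3: P2 pit0 -> P1=[2,0,6,6,4,0](1) P2=[0,4,4,4,4,3](1)
Move 4: P2 pit1 -> P1=[2,0,6,6,4,0](1) P2=[0,0,5,5,5,4](1)
Move 5: P1 pit4 -> P1=[2,0,6,6,0,1](2) P2=[1,1,5,5,5,4](1)
Move 6: P1 pit0 -> P1=[0,1,7,6,0,1](2) P2=[1,1,5,5,5,4](1)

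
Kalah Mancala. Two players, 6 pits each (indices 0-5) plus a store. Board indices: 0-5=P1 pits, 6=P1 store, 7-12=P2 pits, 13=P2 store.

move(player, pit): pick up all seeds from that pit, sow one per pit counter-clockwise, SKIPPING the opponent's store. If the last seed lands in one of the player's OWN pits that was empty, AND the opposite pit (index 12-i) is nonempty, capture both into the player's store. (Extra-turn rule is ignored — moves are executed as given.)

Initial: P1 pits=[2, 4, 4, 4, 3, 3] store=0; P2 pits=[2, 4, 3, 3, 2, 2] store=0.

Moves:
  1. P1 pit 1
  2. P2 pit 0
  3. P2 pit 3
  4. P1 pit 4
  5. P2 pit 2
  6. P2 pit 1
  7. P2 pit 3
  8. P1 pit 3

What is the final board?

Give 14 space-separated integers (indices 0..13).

Move 1: P1 pit1 -> P1=[2,0,5,5,4,4](0) P2=[2,4,3,3,2,2](0)
Move 2: P2 pit0 -> P1=[2,0,5,5,4,4](0) P2=[0,5,4,3,2,2](0)
Move 3: P2 pit3 -> P1=[2,0,5,5,4,4](0) P2=[0,5,4,0,3,3](1)
Move 4: P1 pit4 -> P1=[2,0,5,5,0,5](1) P2=[1,6,4,0,3,3](1)
Move 5: P2 pit2 -> P1=[2,0,5,5,0,5](1) P2=[1,6,0,1,4,4](2)
Move 6: P2 pit1 -> P1=[3,0,5,5,0,5](1) P2=[1,0,1,2,5,5](3)
Move 7: P2 pit3 -> P1=[3,0,5,5,0,5](1) P2=[1,0,1,0,6,6](3)
Move 8: P1 pit3 -> P1=[3,0,5,0,1,6](2) P2=[2,1,1,0,6,6](3)

Answer: 3 0 5 0 1 6 2 2 1 1 0 6 6 3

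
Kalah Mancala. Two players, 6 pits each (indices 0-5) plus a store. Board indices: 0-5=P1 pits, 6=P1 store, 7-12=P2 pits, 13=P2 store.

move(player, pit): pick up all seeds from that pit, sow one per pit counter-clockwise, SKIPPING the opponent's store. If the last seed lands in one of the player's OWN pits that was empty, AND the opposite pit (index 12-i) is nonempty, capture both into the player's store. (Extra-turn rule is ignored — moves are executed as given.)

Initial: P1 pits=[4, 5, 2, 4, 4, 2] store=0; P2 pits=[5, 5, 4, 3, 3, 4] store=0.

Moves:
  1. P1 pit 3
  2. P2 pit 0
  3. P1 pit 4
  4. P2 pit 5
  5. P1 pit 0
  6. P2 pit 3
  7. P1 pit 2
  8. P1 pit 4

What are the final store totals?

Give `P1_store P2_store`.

Answer: 4 3

Derivation:
Move 1: P1 pit3 -> P1=[4,5,2,0,5,3](1) P2=[6,5,4,3,3,4](0)
Move 2: P2 pit0 -> P1=[4,5,2,0,5,3](1) P2=[0,6,5,4,4,5](1)
Move 3: P1 pit4 -> P1=[4,5,2,0,0,4](2) P2=[1,7,6,4,4,5](1)
Move 4: P2 pit5 -> P1=[5,6,3,1,0,4](2) P2=[1,7,6,4,4,0](2)
Move 5: P1 pit0 -> P1=[0,7,4,2,1,5](2) P2=[1,7,6,4,4,0](2)
Move 6: P2 pit3 -> P1=[1,7,4,2,1,5](2) P2=[1,7,6,0,5,1](3)
Move 7: P1 pit2 -> P1=[1,7,0,3,2,6](3) P2=[1,7,6,0,5,1](3)
Move 8: P1 pit4 -> P1=[1,7,0,3,0,7](4) P2=[1,7,6,0,5,1](3)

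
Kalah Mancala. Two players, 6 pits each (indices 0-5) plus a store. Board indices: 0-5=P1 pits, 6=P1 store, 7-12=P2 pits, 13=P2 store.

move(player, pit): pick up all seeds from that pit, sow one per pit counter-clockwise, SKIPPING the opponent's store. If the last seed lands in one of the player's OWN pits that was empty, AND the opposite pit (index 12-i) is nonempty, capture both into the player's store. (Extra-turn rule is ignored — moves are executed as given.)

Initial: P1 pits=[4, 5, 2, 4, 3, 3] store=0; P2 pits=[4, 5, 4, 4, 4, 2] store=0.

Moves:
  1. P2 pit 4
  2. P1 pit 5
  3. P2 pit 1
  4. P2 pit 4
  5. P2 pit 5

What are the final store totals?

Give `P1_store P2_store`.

Answer: 1 3

Derivation:
Move 1: P2 pit4 -> P1=[5,6,2,4,3,3](0) P2=[4,5,4,4,0,3](1)
Move 2: P1 pit5 -> P1=[5,6,2,4,3,0](1) P2=[5,6,4,4,0,3](1)
Move 3: P2 pit1 -> P1=[6,6,2,4,3,0](1) P2=[5,0,5,5,1,4](2)
Move 4: P2 pit4 -> P1=[6,6,2,4,3,0](1) P2=[5,0,5,5,0,5](2)
Move 5: P2 pit5 -> P1=[7,7,3,5,3,0](1) P2=[5,0,5,5,0,0](3)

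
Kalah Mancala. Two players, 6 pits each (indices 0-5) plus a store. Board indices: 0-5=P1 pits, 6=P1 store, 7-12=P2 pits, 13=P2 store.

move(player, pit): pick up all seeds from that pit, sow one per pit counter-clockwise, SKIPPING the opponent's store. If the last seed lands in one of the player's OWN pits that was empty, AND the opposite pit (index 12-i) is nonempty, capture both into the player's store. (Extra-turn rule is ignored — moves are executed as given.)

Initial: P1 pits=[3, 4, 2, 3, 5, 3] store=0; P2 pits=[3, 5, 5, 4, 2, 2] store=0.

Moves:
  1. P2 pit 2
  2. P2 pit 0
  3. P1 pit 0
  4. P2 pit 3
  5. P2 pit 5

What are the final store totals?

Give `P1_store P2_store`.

Answer: 0 3

Derivation:
Move 1: P2 pit2 -> P1=[4,4,2,3,5,3](0) P2=[3,5,0,5,3,3](1)
Move 2: P2 pit0 -> P1=[4,4,2,3,5,3](0) P2=[0,6,1,6,3,3](1)
Move 3: P1 pit0 -> P1=[0,5,3,4,6,3](0) P2=[0,6,1,6,3,3](1)
Move 4: P2 pit3 -> P1=[1,6,4,4,6,3](0) P2=[0,6,1,0,4,4](2)
Move 5: P2 pit5 -> P1=[2,7,5,4,6,3](0) P2=[0,6,1,0,4,0](3)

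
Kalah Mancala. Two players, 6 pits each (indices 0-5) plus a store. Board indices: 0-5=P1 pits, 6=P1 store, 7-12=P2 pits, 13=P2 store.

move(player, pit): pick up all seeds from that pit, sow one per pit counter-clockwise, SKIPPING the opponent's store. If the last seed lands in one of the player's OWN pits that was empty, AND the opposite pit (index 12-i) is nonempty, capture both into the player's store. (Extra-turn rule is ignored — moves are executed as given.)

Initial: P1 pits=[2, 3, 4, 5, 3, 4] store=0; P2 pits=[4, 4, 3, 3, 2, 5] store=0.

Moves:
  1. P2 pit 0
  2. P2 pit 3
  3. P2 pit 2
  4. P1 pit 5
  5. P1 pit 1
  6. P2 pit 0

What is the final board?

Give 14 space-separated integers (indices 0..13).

Answer: 3 0 5 6 4 0 1 0 7 1 1 5 7 2

Derivation:
Move 1: P2 pit0 -> P1=[2,3,4,5,3,4](0) P2=[0,5,4,4,3,5](0)
Move 2: P2 pit3 -> P1=[3,3,4,5,3,4](0) P2=[0,5,4,0,4,6](1)
Move 3: P2 pit2 -> P1=[3,3,4,5,3,4](0) P2=[0,5,0,1,5,7](2)
Move 4: P1 pit5 -> P1=[3,3,4,5,3,0](1) P2=[1,6,1,1,5,7](2)
Move 5: P1 pit1 -> P1=[3,0,5,6,4,0](1) P2=[1,6,1,1,5,7](2)
Move 6: P2 pit0 -> P1=[3,0,5,6,4,0](1) P2=[0,7,1,1,5,7](2)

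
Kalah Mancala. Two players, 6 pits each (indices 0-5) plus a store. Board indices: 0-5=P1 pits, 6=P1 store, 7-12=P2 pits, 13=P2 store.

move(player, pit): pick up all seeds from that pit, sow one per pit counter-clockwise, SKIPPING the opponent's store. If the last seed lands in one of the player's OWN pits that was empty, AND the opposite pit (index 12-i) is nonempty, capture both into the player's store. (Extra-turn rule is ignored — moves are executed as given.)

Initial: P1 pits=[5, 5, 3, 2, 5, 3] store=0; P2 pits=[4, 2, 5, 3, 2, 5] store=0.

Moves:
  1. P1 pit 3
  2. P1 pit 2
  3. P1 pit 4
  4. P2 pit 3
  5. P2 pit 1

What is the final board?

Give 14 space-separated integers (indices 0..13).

Answer: 6 5 0 1 0 6 1 5 0 7 1 5 6 1

Derivation:
Move 1: P1 pit3 -> P1=[5,5,3,0,6,4](0) P2=[4,2,5,3,2,5](0)
Move 2: P1 pit2 -> P1=[5,5,0,1,7,5](0) P2=[4,2,5,3,2,5](0)
Move 3: P1 pit4 -> P1=[5,5,0,1,0,6](1) P2=[5,3,6,4,3,5](0)
Move 4: P2 pit3 -> P1=[6,5,0,1,0,6](1) P2=[5,3,6,0,4,6](1)
Move 5: P2 pit1 -> P1=[6,5,0,1,0,6](1) P2=[5,0,7,1,5,6](1)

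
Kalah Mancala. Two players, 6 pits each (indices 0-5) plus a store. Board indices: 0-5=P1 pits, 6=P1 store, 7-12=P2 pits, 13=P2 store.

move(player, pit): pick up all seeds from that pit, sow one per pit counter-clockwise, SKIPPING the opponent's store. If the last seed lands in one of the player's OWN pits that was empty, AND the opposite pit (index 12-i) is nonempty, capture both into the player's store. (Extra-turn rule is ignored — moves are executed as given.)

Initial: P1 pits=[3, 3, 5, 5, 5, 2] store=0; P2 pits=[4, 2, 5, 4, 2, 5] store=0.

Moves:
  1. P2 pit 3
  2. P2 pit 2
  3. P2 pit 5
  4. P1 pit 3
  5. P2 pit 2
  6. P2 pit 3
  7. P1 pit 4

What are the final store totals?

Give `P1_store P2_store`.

Move 1: P2 pit3 -> P1=[4,3,5,5,5,2](0) P2=[4,2,5,0,3,6](1)
Move 2: P2 pit2 -> P1=[5,3,5,5,5,2](0) P2=[4,2,0,1,4,7](2)
Move 3: P2 pit5 -> P1=[6,4,6,6,6,3](0) P2=[4,2,0,1,4,0](3)
Move 4: P1 pit3 -> P1=[6,4,6,0,7,4](1) P2=[5,3,1,1,4,0](3)
Move 5: P2 pit2 -> P1=[6,4,6,0,7,4](1) P2=[5,3,0,2,4,0](3)
Move 6: P2 pit3 -> P1=[0,4,6,0,7,4](1) P2=[5,3,0,0,5,0](10)
Move 7: P1 pit4 -> P1=[0,4,6,0,0,5](2) P2=[6,4,1,1,6,0](10)

Answer: 2 10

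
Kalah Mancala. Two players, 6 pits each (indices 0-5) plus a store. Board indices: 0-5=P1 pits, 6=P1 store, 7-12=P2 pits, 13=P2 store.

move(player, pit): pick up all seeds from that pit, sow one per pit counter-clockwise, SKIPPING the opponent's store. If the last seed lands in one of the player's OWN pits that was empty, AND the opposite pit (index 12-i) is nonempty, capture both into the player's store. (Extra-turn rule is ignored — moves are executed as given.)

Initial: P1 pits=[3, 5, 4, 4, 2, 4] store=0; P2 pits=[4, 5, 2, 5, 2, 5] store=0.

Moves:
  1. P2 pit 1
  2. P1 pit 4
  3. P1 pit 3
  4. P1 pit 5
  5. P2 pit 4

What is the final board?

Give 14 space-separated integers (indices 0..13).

Move 1: P2 pit1 -> P1=[3,5,4,4,2,4](0) P2=[4,0,3,6,3,6](1)
Move 2: P1 pit4 -> P1=[3,5,4,4,0,5](1) P2=[4,0,3,6,3,6](1)
Move 3: P1 pit3 -> P1=[3,5,4,0,1,6](2) P2=[5,0,3,6,3,6](1)
Move 4: P1 pit5 -> P1=[3,5,4,0,1,0](3) P2=[6,1,4,7,4,6](1)
Move 5: P2 pit4 -> P1=[4,6,4,0,1,0](3) P2=[6,1,4,7,0,7](2)

Answer: 4 6 4 0 1 0 3 6 1 4 7 0 7 2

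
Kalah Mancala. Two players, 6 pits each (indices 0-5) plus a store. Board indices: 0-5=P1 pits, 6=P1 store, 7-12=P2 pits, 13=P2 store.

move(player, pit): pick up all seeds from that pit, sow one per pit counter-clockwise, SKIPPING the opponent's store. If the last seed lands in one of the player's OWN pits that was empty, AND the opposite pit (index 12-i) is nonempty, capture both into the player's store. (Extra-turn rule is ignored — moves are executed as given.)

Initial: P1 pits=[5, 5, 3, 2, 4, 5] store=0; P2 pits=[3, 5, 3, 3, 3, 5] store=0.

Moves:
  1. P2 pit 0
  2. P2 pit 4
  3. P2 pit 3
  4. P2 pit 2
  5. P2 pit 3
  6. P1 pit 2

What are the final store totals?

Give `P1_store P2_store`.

Move 1: P2 pit0 -> P1=[5,5,3,2,4,5](0) P2=[0,6,4,4,3,5](0)
Move 2: P2 pit4 -> P1=[6,5,3,2,4,5](0) P2=[0,6,4,4,0,6](1)
Move 3: P2 pit3 -> P1=[7,5,3,2,4,5](0) P2=[0,6,4,0,1,7](2)
Move 4: P2 pit2 -> P1=[7,5,3,2,4,5](0) P2=[0,6,0,1,2,8](3)
Move 5: P2 pit3 -> P1=[7,5,3,2,4,5](0) P2=[0,6,0,0,3,8](3)
Move 6: P1 pit2 -> P1=[7,5,0,3,5,6](0) P2=[0,6,0,0,3,8](3)

Answer: 0 3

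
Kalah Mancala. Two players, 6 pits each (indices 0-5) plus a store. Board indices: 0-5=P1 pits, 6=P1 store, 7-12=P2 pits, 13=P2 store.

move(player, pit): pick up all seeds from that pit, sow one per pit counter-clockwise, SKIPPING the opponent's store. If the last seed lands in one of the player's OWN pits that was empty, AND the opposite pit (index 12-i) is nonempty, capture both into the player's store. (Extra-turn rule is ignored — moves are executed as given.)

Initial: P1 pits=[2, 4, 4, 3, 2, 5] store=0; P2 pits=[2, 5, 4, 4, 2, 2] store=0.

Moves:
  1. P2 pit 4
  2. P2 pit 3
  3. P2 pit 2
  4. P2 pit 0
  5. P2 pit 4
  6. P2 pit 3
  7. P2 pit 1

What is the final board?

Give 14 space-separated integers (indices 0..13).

Move 1: P2 pit4 -> P1=[2,4,4,3,2,5](0) P2=[2,5,4,4,0,3](1)
Move 2: P2 pit3 -> P1=[3,4,4,3,2,5](0) P2=[2,5,4,0,1,4](2)
Move 3: P2 pit2 -> P1=[3,4,4,3,2,5](0) P2=[2,5,0,1,2,5](3)
Move 4: P2 pit0 -> P1=[3,4,4,0,2,5](0) P2=[0,6,0,1,2,5](7)
Move 5: P2 pit4 -> P1=[3,4,4,0,2,5](0) P2=[0,6,0,1,0,6](8)
Move 6: P2 pit3 -> P1=[3,0,4,0,2,5](0) P2=[0,6,0,0,0,6](13)
Move 7: P2 pit1 -> P1=[4,0,4,0,2,5](0) P2=[0,0,1,1,1,7](14)

Answer: 4 0 4 0 2 5 0 0 0 1 1 1 7 14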